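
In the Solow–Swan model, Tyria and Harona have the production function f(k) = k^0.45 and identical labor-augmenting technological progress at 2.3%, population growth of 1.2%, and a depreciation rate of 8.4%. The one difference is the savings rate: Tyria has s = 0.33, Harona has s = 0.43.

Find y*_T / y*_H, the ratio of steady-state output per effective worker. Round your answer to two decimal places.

Steady-state y* = [s/(n + g + δ)]^(α/(1−α)), so the ratio is [ (s_T/(n + g + δ)_T) / (s_H/(n + g + δ)_H) ]^0.8182.
s_T/(n + g + δ)_T = 0.33/0.119 = 2.7731; s_H/(n + g + δ)_H = 0.43/0.119 = 3.6134.
Ratio = (2.7731/3.6134)^0.8182 = 0.7674^0.8182 ≈ 0.8052

y*_T / y*_H ≈ 0.81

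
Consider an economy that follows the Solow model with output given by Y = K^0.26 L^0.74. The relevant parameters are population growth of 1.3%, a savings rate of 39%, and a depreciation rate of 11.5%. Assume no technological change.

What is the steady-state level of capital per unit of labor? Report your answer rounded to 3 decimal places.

In steady state, investment equals break-even investment: s·k^α = (n + δ)·k.
Dividing both sides by k: k^(1−α) = s / (n + δ).
k^0.74 = 0.39 / (0.013 + 0.115) = 0.39 / 0.128 = 3.0469
k* = 3.0469^(1/0.74) ≈ 4.5067

k* = 4.507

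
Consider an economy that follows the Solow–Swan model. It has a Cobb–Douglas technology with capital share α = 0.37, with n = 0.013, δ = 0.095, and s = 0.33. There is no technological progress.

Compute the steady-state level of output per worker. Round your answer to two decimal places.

At the steady state, Δk = 0, so s·k^α = (n + δ)·k.
Rearranging, k^(1−α) = s / (n + δ).
k^0.63 = 0.33 / (0.013 + 0.095) = 0.33 / 0.108 = 3.0556
k* = 3.0556^(1/0.63) ≈ 5.8884
y* = (k*)^α = 5.8884^0.37 ≈ 1.9271

y* = 1.93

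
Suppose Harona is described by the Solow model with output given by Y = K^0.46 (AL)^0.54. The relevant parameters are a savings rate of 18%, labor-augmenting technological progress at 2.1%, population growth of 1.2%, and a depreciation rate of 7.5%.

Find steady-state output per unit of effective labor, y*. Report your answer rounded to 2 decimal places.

y* = 1.55

At the steady state, Δk = 0, so s·k^α = (n + g + δ)·k.
Dividing both sides by k: k^(1−α) = s / (n + g + δ).
k^0.54 = 0.18 / (0.012 + 0.021 + 0.075) = 0.18 / 0.108 = 1.6667
k* = 1.6667^(1/0.54) ≈ 2.5754
y* = (k*)^α = 2.5754^0.46 ≈ 1.5452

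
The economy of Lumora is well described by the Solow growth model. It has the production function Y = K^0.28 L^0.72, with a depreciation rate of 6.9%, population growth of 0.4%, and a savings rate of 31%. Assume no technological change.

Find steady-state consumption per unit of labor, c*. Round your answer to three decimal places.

At the steady state, Δk = 0, so s·k^α = (n + δ)·k.
Dividing both sides by k: k^(1−α) = s / (n + δ).
k^0.72 = 0.31 / (0.004 + 0.069) = 0.31 / 0.073 = 4.2466
k* = 4.2466^(1/0.72) ≈ 7.4521
y* = (k*)^α = 7.4521^0.28 ≈ 1.7548
c* = (1 − s)·y* = (1 − 0.31) × 1.7548 ≈ 1.2108

c* ≈ 1.211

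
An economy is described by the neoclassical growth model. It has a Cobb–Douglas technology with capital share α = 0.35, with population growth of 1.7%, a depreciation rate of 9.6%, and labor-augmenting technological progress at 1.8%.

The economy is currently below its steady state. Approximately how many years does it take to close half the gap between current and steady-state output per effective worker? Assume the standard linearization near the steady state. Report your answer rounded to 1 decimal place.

Near the steady state the convergence rate is λ = (1 − α)(n + g + δ).
λ = (1 − 0.35) × 0.131 = 0.65 × 0.131 = 0.08515
Half-life = ln 2 / λ = 0.6931 / 0.08515 ≈ 8.14 years

about 8.1 years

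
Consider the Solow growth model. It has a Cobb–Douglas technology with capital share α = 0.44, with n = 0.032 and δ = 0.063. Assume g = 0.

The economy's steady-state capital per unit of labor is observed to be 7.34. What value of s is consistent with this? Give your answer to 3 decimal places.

s ≈ 0.290

Steady state requires s·f(k) = (n + δ)·k, i.e. s·k^α = (n + δ)·k.
So s / (n + δ) = (k*)^(1−α) = 7.34^0.56 = 3.0534.
Therefore s = 3.0534 × (n + δ) = 3.0534 × 0.095 = 0.2901.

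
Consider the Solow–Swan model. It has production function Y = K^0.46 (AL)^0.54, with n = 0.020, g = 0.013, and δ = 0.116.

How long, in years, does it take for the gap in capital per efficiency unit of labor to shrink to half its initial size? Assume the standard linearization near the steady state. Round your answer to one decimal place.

Near the steady state the convergence rate is λ = (1 − α)(n + g + δ).
λ = (1 − 0.46) × 0.149 = 0.54 × 0.149 = 0.08046
Half-life = ln 2 / λ = 0.6931 / 0.08046 ≈ 8.61 years

about 8.6 years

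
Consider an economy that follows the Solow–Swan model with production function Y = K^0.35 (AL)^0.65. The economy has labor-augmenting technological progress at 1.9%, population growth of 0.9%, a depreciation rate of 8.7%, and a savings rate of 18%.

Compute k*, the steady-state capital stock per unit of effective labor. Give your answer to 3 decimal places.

Steady state requires s·f(k) = (n + g + δ)·k, i.e. s·k^α = (n + g + δ)·k.
Rearranging, k^(1−α) = s / (n + g + δ).
k^0.65 = 0.18 / (0.009 + 0.019 + 0.087) = 0.18 / 0.115 = 1.5652
k* = 1.5652^(1/0.65) ≈ 1.9922

k* ≈ 1.992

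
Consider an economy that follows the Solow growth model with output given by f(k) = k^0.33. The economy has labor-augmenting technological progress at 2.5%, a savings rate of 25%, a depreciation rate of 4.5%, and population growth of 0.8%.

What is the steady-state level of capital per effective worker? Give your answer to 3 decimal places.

k* ≈ 5.688

Steady state requires s·f(k) = (n + g + δ)·k, i.e. s·k^α = (n + g + δ)·k.
Rearranging, k^(1−α) = s / (n + g + δ).
k^0.67 = 0.25 / (0.008 + 0.025 + 0.045) = 0.25 / 0.078 = 3.2051
k* = 3.2051^(1/0.67) ≈ 5.6884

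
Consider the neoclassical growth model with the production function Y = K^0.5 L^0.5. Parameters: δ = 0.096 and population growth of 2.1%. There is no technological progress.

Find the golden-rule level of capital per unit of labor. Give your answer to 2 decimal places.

The golden rule sets f'(k) = n + δ, i.e. α·k^(α−1) = n + δ.
So k^(1−α) = α / (n + δ) = 0.5 / 0.117 = 4.2735.
k_gold = 4.2735^(1/0.5) ≈ 18.2628

k_gold ≈ 18.26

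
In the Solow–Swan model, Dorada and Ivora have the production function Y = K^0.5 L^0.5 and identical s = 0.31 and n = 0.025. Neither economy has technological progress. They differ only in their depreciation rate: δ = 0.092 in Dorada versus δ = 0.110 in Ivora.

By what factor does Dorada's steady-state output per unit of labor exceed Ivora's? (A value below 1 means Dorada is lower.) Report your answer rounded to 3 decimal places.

y*_D / y*_I ≈ 1.154

Steady-state y* = [s/(n + δ)]^(α/(1−α)), so the ratio is [ (s_D/(n + δ)_D) / (s_I/(n + δ)_I) ]^1.
s_D/(n + δ)_D = 0.31/0.117 = 2.6496; s_I/(n + δ)_I = 0.31/0.135 = 2.2963.
Ratio = (2.6496/2.2963)^1 = 1.1539^1 ≈ 1.1539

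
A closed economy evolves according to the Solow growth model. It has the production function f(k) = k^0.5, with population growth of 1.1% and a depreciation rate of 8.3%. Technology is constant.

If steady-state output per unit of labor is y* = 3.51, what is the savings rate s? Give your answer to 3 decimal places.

Steady state requires s·f(k) = (n + δ)·k, i.e. s·k^α = (n + δ)·k.
Since y* = [s/(n + δ)]^(α/(1−α)), we have s/(n + δ) = (y*)^((1−α)/α) = 3.51^1 = 3.5100.
Therefore s = 3.5100 × (n + δ) = 3.5100 × 0.094 = 0.3299.

s ≈ 0.330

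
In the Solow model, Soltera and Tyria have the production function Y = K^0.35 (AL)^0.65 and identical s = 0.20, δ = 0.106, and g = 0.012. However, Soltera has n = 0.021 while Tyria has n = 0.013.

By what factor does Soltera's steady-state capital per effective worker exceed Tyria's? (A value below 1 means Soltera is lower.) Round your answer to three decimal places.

Steady-state k* = [s/(n + g + δ)]^(1/(1−α)), so the ratio is [ (s_S/(n + g + δ)_S) / (s_T/(n + g + δ)_T) ]^1.5385.
s_S/(n + g + δ)_S = 0.20/0.139 = 1.4388; s_T/(n + g + δ)_T = 0.20/0.131 = 1.5267.
Ratio = (1.4388/1.5267)^1.5385 = 0.9424^1.5385 ≈ 0.9128

ratio ≈ 0.913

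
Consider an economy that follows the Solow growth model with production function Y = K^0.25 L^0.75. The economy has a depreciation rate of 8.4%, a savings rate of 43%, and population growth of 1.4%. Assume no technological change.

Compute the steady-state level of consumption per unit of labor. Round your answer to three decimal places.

At the steady state, Δk = 0, so s·k^α = (n + δ)·k.
Dividing both sides by k: k^(1−α) = s / (n + δ).
k^0.75 = 0.43 / (0.014 + 0.084) = 0.43 / 0.098 = 4.3878
k* = 4.3878^(1/0.75) ≈ 7.1834
y* = (k*)^α = 7.1834^0.25 ≈ 1.6371
c* = (1 − s)·y* = (1 − 0.43) × 1.6371 ≈ 0.9331

c* ≈ 0.933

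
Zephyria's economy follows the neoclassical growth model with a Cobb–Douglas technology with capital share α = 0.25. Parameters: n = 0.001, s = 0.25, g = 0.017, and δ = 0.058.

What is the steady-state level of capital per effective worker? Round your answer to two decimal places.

k* = 4.89

In steady state, investment equals break-even investment: s·k^α = (n + g + δ)·k.
Dividing both sides by k: k^(1−α) = s / (n + g + δ).
k^0.75 = 0.25 / (0.001 + 0.017 + 0.058) = 0.25 / 0.076 = 3.2895
k* = 3.2895^(1/0.75) ≈ 4.8922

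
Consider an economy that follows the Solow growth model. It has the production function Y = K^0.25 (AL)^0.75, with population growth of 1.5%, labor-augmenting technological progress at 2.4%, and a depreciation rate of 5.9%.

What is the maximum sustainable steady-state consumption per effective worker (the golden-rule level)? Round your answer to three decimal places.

At the golden rule, f'(k) = n + g + δ, so α·k^(α−1) = n + g + δ and k_gold = (α/(n + g + δ))^(1/(1−α)).
k_gold = (0.25/0.098)^(1/0.75) = 2.5510^1.3333 ≈ 3.4855
c_gold = f(k_gold) − (n + g + δ)·k_gold = 1.3664 − 0.098×3.4855 ≈ 1.0248

c_gold ≈ 1.025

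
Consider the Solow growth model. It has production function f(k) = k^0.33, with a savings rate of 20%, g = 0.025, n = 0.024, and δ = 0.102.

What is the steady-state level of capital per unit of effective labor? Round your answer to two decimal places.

Steady state requires s·f(k) = (n + g + δ)·k, i.e. s·k^α = (n + g + δ)·k.
Dividing both sides by k: k^(1−α) = s / (n + g + δ).
k^0.67 = 0.20 / (0.024 + 0.025 + 0.102) = 0.20 / 0.151 = 1.3245
k* = 1.3245^(1/0.67) ≈ 1.5211

k* ≈ 1.52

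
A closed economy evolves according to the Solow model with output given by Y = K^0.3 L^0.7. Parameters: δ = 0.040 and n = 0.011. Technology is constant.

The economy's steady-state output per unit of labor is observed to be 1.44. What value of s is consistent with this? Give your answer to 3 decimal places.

At the steady state, Δk = 0, so s·k^α = (n + δ)·k.
Since y* = [s/(n + δ)]^(α/(1−α)), we have s/(n + δ) = (y*)^((1−α)/α) = 1.44^2.3333 = 2.3416.
Therefore s = 2.3416 × (n + δ) = 2.3416 × 0.051 = 0.1194.

s ≈ 0.119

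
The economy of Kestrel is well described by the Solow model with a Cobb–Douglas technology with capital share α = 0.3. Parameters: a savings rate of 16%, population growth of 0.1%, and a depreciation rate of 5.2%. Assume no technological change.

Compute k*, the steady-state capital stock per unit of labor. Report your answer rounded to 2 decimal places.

Steady state requires s·f(k) = (n + δ)·k, i.e. s·k^α = (n + δ)·k.
Dividing both sides by k: k^(1−α) = s / (n + δ).
k^0.7 = 0.16 / (0.001 + 0.052) = 0.16 / 0.053 = 3.0189
k* = 3.0189^(1/0.7) ≈ 4.8473

k* = 4.85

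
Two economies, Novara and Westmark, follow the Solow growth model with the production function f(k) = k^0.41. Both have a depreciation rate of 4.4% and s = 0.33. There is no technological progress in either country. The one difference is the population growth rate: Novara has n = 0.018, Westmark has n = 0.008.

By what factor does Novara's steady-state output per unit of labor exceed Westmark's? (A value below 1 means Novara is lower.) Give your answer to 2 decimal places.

Steady-state y* = [s/(n + δ)]^(α/(1−α)), so the ratio is [ (s_N/(n + δ)_N) / (s_W/(n + δ)_W) ]^0.6949.
s_N/(n + δ)_N = 0.33/0.062 = 5.3226; s_W/(n + δ)_W = 0.33/0.052 = 6.3462.
Ratio = (5.3226/6.3462)^0.6949 = 0.8387^0.6949 ≈ 0.8849

ratio ≈ 0.88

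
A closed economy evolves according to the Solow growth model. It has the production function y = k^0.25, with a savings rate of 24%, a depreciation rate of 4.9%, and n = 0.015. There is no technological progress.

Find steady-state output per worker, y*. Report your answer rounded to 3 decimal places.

Steady state requires s·f(k) = (n + δ)·k, i.e. s·k^α = (n + δ)·k.
Dividing both sides by k: k^(1−α) = s / (n + δ).
k^0.75 = 0.24 / (0.015 + 0.049) = 0.24 / 0.064 = 3.7500
k* = 3.7500^(1/0.75) ≈ 5.8261
y* = (k*)^α = 5.8261^0.25 ≈ 1.5536

y* ≈ 1.554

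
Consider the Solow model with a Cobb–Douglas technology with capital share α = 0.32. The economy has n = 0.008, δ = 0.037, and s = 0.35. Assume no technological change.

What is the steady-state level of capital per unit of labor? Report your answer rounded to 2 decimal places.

At the steady state, Δk = 0, so s·k^α = (n + δ)·k.
Dividing both sides by k: k^(1−α) = s / (n + δ).
k^0.68 = 0.35 / (0.008 + 0.037) = 0.35 / 0.045 = 7.7778
k* = 7.7778^(1/0.68) ≈ 20.4213

k* = 20.42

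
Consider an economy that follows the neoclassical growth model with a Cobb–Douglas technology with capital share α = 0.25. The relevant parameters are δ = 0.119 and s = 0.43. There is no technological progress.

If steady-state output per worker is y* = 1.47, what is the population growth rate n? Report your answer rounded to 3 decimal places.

n ≈ 0.016

In steady state, investment equals break-even investment: s·k^α = (n + δ)·k.
Since y* = [s/(n + δ)]^(α/(1−α)), we have s/(n + δ) = (y*)^((1−α)/α) = 1.47^3 = 3.1765.
Therefore n + δ = s / 3.1765 = 0.43 / 3.1765 = 0.1354, so n = 0.1354 − 0.119 = 0.0164.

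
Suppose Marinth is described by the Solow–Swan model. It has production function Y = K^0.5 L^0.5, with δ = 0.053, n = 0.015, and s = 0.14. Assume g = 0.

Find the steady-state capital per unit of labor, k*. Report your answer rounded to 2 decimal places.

k* ≈ 4.24

Steady state requires s·f(k) = (n + δ)·k, i.e. s·k^α = (n + δ)·k.
Dividing both sides by k: k^(1−α) = s / (n + δ).
k^0.5 = 0.14 / (0.015 + 0.053) = 0.14 / 0.068 = 2.0588
k* = 2.0588^(1/0.5) ≈ 4.2387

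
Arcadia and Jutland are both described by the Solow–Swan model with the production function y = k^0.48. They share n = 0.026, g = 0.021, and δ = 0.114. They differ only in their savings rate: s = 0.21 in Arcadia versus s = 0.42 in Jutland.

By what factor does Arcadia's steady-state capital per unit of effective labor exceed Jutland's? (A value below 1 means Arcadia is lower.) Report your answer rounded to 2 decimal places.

ratio ≈ 0.26

Steady-state k* = [s/(n + g + δ)]^(1/(1−α)), so the ratio is [ (s_A/(n + g + δ)_A) / (s_J/(n + g + δ)_J) ]^1.9231.
s_A/(n + g + δ)_A = 0.21/0.161 = 1.3043; s_J/(n + g + δ)_J = 0.42/0.161 = 2.6087.
Ratio = (1.3043/2.6087)^1.9231 = 0.5000^1.9231 ≈ 0.2637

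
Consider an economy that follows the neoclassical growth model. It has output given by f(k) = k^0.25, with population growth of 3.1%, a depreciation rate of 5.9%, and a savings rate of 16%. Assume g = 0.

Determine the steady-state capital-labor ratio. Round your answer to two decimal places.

At the steady state, Δk = 0, so s·k^α = (n + δ)·k.
Rearranging, k^(1−α) = s / (n + δ).
k^0.75 = 0.16 / (0.031 + 0.059) = 0.16 / 0.090 = 1.7778
k* = 1.7778^(1/0.75) ≈ 2.1537

k* = 2.15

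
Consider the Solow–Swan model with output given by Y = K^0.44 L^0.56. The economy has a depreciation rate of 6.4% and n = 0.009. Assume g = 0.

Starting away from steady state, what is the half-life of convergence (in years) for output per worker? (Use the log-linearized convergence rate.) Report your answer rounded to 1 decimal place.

about 17.0 years

Near the steady state the convergence rate is λ = (1 − α)(n + δ).
λ = (1 − 0.44) × 0.073 = 0.56 × 0.073 = 0.04088
Half-life = ln 2 / λ = 0.6931 / 0.04088 ≈ 16.95 years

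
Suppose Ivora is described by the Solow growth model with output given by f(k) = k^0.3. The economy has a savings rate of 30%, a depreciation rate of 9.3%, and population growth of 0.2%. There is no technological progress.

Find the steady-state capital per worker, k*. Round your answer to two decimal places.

In steady state, investment equals break-even investment: s·k^α = (n + δ)·k.
Rearranging, k^(1−α) = s / (n + δ).
k^0.7 = 0.30 / (0.002 + 0.093) = 0.30 / 0.095 = 3.1579
k* = 3.1579^(1/0.7) ≈ 5.1692

k* = 5.17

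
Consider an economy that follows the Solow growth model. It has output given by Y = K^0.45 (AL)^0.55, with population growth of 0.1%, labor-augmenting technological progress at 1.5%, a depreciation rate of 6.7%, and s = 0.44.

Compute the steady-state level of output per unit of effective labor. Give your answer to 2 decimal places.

Steady state requires s·f(k) = (n + g + δ)·k, i.e. s·k^α = (n + g + δ)·k.
Dividing both sides by k: k^(1−α) = s / (n + g + δ).
k^0.55 = 0.44 / (0.001 + 0.015 + 0.067) = 0.44 / 0.083 = 5.3012
k* = 5.3012^(1/0.55) ≈ 20.7512
y* = (k*)^α = 20.7512^0.45 ≈ 3.9144

y* = 3.91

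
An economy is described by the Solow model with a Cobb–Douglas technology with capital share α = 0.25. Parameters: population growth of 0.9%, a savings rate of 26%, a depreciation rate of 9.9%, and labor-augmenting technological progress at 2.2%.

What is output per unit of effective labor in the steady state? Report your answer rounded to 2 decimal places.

At the steady state, Δk = 0, so s·k^α = (n + g + δ)·k.
Dividing both sides by k: k^(1−α) = s / (n + g + δ).
k^0.75 = 0.26 / (0.009 + 0.022 + 0.099) = 0.26 / 0.130 = 2.0000
k* = 2.0000^(1/0.75) ≈ 2.5198
y* = (k*)^α = 2.5198^0.25 ≈ 1.2599

y* ≈ 1.26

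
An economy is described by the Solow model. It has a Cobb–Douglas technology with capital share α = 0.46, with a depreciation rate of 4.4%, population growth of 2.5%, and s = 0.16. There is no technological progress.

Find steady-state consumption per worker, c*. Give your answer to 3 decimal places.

Steady state requires s·f(k) = (n + δ)·k, i.e. s·k^α = (n + δ)·k.
Rearranging, k^(1−α) = s / (n + δ).
k^0.54 = 0.16 / (0.025 + 0.044) = 0.16 / 0.069 = 2.3188
k* = 2.3188^(1/0.54) ≈ 4.7469
y* = (k*)^α = 4.7469^0.46 ≈ 2.0471
c* = (1 − s)·y* = (1 − 0.16) × 2.0471 ≈ 1.7196

c* = 1.720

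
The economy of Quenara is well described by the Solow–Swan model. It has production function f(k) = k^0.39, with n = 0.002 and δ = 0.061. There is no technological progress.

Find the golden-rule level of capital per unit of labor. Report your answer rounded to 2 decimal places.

The golden rule sets f'(k) = n + δ, i.e. α·k^(α−1) = n + δ.
So k^(1−α) = α / (n + δ) = 0.39 / 0.063 = 6.1905.
k_gold = 6.1905^(1/0.61) ≈ 19.8569

k_gold ≈ 19.86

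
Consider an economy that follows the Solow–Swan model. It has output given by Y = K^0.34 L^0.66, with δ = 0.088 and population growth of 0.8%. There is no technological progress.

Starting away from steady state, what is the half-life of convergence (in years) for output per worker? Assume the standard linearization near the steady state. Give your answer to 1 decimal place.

about 10.9 years

Near the steady state the convergence rate is λ = (1 − α)(n + δ).
λ = (1 − 0.34) × 0.096 = 0.66 × 0.096 = 0.06336
Half-life = ln 2 / λ = 0.6931 / 0.06336 ≈ 10.94 years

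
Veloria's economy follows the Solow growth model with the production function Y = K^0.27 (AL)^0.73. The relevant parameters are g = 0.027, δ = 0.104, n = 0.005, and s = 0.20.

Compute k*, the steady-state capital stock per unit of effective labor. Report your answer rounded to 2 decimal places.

k* ≈ 1.70

In steady state, investment equals break-even investment: s·k^α = (n + g + δ)·k.
Rearranging, k^(1−α) = s / (n + g + δ).
k^0.73 = 0.20 / (0.005 + 0.027 + 0.104) = 0.20 / 0.136 = 1.4706
k* = 1.4706^(1/0.73) ≈ 1.6961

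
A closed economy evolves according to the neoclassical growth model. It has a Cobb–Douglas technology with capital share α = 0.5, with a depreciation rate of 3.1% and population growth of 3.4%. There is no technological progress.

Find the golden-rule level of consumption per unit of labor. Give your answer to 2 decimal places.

c_gold ≈ 3.85

At the golden rule, f'(k) = n + δ, so α·k^(α−1) = n + δ and k_gold = (α/(n + δ))^(1/(1−α)).
k_gold = (0.5/0.065)^(1/0.5) = 7.6923^2 ≈ 59.1715
c_gold = f(k_gold) − (n + δ)·k_gold = 7.6923 − 0.065×59.1715 ≈ 3.8462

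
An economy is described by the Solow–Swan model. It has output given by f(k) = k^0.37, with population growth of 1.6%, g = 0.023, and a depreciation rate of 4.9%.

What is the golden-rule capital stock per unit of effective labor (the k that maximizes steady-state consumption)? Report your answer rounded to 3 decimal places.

The golden rule sets f'(k) = n + g + δ, i.e. α·k^(α−1) = n + g + δ.
So k^(1−α) = α / (n + g + δ) = 0.37 / 0.088 = 4.2045.
k_gold = 4.2045^(1/0.63) ≈ 9.7729

k_gold ≈ 9.773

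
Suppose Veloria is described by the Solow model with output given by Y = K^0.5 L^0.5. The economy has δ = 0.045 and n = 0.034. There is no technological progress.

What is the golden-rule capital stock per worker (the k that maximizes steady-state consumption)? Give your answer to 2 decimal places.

The golden rule sets f'(k) = n + δ, i.e. α·k^(α−1) = n + δ.
So k^(1−α) = α / (n + δ) = 0.5 / 0.079 = 6.3291.
k_gold = 6.3291^(1/0.5) ≈ 40.0575

k_gold ≈ 40.06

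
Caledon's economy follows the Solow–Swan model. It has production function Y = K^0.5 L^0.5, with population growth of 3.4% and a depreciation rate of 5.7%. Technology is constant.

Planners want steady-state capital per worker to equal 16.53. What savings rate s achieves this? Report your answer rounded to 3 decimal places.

In steady state, investment equals break-even investment: s·k^α = (n + δ)·k.
So s / (n + δ) = (k*)^(1−α) = 16.53^0.5 = 4.0657.
Therefore s = 4.0657 × (n + δ) = 4.0657 × 0.091 = 0.3700.

s ≈ 0.370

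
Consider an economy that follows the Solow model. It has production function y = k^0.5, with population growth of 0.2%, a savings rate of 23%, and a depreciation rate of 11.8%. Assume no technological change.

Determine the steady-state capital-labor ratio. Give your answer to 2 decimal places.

k* = 3.67

At the steady state, Δk = 0, so s·k^α = (n + δ)·k.
Dividing both sides by k: k^(1−α) = s / (n + δ).
k^0.5 = 0.23 / (0.002 + 0.118) = 0.23 / 0.120 = 1.9167
k* = 1.9167^(1/0.5) ≈ 3.6737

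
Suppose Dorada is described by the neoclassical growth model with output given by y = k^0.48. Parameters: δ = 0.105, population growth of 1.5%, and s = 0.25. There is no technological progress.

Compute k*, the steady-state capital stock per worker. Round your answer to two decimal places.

Steady state requires s·f(k) = (n + δ)·k, i.e. s·k^α = (n + δ)·k.
Rearranging, k^(1−α) = s / (n + δ).
k^0.52 = 0.25 / (0.015 + 0.105) = 0.25 / 0.120 = 2.0833
k* = 2.0833^(1/0.52) ≈ 4.1019

k* ≈ 4.10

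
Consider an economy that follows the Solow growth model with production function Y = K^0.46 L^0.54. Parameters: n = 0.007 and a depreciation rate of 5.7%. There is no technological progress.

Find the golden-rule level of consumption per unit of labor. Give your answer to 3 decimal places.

c_gold ≈ 2.898

At the golden rule, f'(k) = n + δ, so α·k^(α−1) = n + δ and k_gold = (α/(n + δ))^(1/(1−α)).
k_gold = (0.46/0.064)^(1/0.54) = 7.1875^1.8519 ≈ 38.5742
c_gold = f(k_gold) − (n + δ)·k_gold = 5.3666 − 0.064×38.5742 ≈ 2.8979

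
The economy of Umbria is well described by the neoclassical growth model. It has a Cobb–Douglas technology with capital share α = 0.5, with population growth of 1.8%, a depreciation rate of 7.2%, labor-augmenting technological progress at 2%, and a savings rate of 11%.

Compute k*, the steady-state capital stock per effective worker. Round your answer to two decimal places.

k* = 1.00

In steady state, investment equals break-even investment: s·k^α = (n + g + δ)·k.
Rearranging, k^(1−α) = s / (n + g + δ).
k^0.5 = 0.11 / (0.018 + 0.020 + 0.072) = 0.11 / 0.110 = 1.0000
k* = 1.0000^(1/0.5) ≈ 1.0000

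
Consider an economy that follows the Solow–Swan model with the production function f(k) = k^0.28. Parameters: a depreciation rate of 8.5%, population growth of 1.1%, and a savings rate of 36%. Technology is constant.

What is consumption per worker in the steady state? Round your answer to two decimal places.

c* ≈ 1.07

Steady state requires s·f(k) = (n + δ)·k, i.e. s·k^α = (n + δ)·k.
Dividing both sides by k: k^(1−α) = s / (n + δ).
k^0.72 = 0.36 / (0.011 + 0.085) = 0.36 / 0.096 = 3.7500
k* = 3.7500^(1/0.72) ≈ 6.2700
y* = (k*)^α = 6.2700^0.28 ≈ 1.6720
c* = (1 − s)·y* = (1 − 0.36) × 1.6720 ≈ 1.0701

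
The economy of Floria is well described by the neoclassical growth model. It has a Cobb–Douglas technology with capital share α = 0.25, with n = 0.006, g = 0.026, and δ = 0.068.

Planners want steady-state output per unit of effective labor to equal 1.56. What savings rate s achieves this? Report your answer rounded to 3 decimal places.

At the steady state, Δk = 0, so s·k^α = (n + g + δ)·k.
Since y* = [s/(n + g + δ)]^(α/(1−α)), we have s/(n + g + δ) = (y*)^((1−α)/α) = 1.56^3 = 3.7964.
Therefore s = 3.7964 × (n + g + δ) = 3.7964 × 0.100 = 0.3796.

s ≈ 0.380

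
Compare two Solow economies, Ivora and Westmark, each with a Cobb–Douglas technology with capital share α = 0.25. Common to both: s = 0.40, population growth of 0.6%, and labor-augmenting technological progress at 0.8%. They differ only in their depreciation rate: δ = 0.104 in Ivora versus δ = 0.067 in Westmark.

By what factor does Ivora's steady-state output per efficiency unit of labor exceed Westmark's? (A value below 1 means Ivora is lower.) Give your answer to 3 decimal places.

ratio ≈ 0.882

Steady-state y* = [s/(n + g + δ)]^(α/(1−α)), so the ratio is [ (s_I/(n + g + δ)_I) / (s_W/(n + g + δ)_W) ]^0.3333.
s_I/(n + g + δ)_I = 0.40/0.118 = 3.3898; s_W/(n + g + δ)_W = 0.40/0.081 = 4.9383.
Ratio = (3.3898/4.9383)^0.3333 = 0.6864^0.3333 ≈ 0.8821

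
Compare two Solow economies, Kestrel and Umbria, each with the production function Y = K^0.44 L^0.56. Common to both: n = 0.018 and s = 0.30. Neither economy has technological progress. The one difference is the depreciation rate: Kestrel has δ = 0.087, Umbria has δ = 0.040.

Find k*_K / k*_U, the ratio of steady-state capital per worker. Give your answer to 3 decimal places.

ratio ≈ 0.347

Steady-state k* = [s/(n + δ)]^(1/(1−α)), so the ratio is [ (s_K/(n + δ)_K) / (s_U/(n + δ)_U) ]^1.7857.
s_K/(n + δ)_K = 0.30/0.105 = 2.8571; s_U/(n + δ)_U = 0.30/0.058 = 5.1724.
Ratio = (2.8571/5.1724)^1.7857 = 0.5524^1.7857 ≈ 0.3465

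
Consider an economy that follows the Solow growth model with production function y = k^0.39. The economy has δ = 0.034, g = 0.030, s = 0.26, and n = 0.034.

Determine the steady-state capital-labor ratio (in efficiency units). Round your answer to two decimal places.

Steady state requires s·f(k) = (n + g + δ)·k, i.e. s·k^α = (n + g + δ)·k.
Dividing both sides by k: k^(1−α) = s / (n + g + δ).
k^0.61 = 0.26 / (0.034 + 0.030 + 0.034) = 0.26 / 0.098 = 2.6531
k* = 2.6531^(1/0.61) ≈ 4.9508

k* = 4.95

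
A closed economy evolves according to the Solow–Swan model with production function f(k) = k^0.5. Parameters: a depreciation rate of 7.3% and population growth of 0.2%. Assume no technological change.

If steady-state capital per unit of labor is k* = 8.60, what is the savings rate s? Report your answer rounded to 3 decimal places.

Steady state requires s·f(k) = (n + δ)·k, i.e. s·k^α = (n + δ)·k.
So s / (n + δ) = (k*)^(1−α) = 8.60^0.5 = 2.9326.
Therefore s = 2.9326 × (n + δ) = 2.9326 × 0.075 = 0.2199.

s ≈ 0.220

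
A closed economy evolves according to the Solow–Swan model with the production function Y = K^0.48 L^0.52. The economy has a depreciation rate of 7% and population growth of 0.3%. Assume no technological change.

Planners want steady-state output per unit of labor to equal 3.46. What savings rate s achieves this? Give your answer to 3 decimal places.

Steady state requires s·f(k) = (n + δ)·k, i.e. s·k^α = (n + δ)·k.
Since y* = [s/(n + δ)]^(α/(1−α)), we have s/(n + δ) = (y*)^((1−α)/α) = 3.46^1.0833 = 3.8369.
Therefore s = 3.8369 × (n + δ) = 3.8369 × 0.073 = 0.2801.

s ≈ 0.280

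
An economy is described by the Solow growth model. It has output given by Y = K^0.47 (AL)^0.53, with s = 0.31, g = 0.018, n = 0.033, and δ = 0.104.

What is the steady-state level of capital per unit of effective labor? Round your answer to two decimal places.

At the steady state, Δk = 0, so s·k^α = (n + g + δ)·k.
Rearranging, k^(1−α) = s / (n + g + δ).
k^0.53 = 0.31 / (0.033 + 0.018 + 0.104) = 0.31 / 0.155 = 2.0000
k* = 2.0000^(1/0.53) ≈ 3.6981

k* = 3.70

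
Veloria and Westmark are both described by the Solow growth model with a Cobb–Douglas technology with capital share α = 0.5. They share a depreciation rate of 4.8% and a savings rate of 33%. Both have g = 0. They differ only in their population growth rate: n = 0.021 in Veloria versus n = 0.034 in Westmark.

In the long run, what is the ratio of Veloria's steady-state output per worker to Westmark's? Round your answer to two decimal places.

ratio ≈ 1.19

Steady-state y* = [s/(n + δ)]^(α/(1−α)), so the ratio is [ (s_V/(n + δ)_V) / (s_W/(n + δ)_W) ]^1.
s_V/(n + δ)_V = 0.33/0.069 = 4.7826; s_W/(n + δ)_W = 0.33/0.082 = 4.0244.
Ratio = (4.7826/4.0244)^1 = 1.1884^1 ≈ 1.1884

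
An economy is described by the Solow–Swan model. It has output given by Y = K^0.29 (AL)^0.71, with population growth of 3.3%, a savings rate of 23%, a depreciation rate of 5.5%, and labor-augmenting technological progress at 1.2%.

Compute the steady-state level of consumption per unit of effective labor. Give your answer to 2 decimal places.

In steady state, investment equals break-even investment: s·k^α = (n + g + δ)·k.
Dividing both sides by k: k^(1−α) = s / (n + g + δ).
k^0.71 = 0.23 / (0.033 + 0.012 + 0.055) = 0.23 / 0.100 = 2.3000
k* = 2.3000^(1/0.71) ≈ 3.2320
y* = (k*)^α = 3.2320^0.29 ≈ 1.4052
c* = (1 − s)·y* = (1 − 0.23) × 1.4052 ≈ 1.0820

c* ≈ 1.08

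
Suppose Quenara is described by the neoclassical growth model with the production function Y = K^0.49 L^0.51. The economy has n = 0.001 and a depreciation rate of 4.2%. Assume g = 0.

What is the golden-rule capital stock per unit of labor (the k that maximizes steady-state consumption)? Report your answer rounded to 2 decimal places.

k_gold ≈ 118.04

The golden rule sets f'(k) = n + δ, i.e. α·k^(α−1) = n + δ.
So k^(1−α) = α / (n + δ) = 0.49 / 0.043 = 11.3953.
k_gold = 11.3953^(1/0.51) ≈ 118.0351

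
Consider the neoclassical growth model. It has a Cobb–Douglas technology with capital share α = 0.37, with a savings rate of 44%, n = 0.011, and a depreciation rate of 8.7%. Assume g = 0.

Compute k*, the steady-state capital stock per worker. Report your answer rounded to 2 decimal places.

k* = 10.85

At the steady state, Δk = 0, so s·k^α = (n + δ)·k.
Rearranging, k^(1−α) = s / (n + δ).
k^0.63 = 0.44 / (0.011 + 0.087) = 0.44 / 0.098 = 4.4898
k* = 4.4898^(1/0.63) ≈ 10.8463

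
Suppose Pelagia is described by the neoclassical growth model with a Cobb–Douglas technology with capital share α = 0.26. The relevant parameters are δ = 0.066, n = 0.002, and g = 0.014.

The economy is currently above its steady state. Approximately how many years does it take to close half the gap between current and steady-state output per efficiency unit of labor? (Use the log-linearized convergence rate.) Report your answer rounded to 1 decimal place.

about 11.4 years

Near the steady state the convergence rate is λ = (1 − α)(n + g + δ).
λ = (1 − 0.26) × 0.082 = 0.74 × 0.082 = 0.06068
Half-life = ln 2 / λ = 0.6931 / 0.06068 ≈ 11.42 years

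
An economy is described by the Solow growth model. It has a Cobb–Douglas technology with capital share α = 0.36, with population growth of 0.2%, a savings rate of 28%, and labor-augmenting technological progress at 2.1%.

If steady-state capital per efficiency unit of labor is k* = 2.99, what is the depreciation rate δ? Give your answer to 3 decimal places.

At the steady state, Δk = 0, so s·k^α = (n + g + δ)·k.
So s / (n + g + δ) = (k*)^(1−α) = 2.99^0.64 = 2.0157.
Therefore n + g + δ = s / 2.0157 = 0.28 / 2.0157 = 0.1389, so δ = 0.1389 − 0.023 = 0.1159.

δ ≈ 0.116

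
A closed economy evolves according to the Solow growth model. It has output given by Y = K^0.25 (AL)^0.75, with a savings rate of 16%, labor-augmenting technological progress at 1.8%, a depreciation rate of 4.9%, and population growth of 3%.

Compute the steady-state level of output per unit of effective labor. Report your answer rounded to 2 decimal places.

At the steady state, Δk = 0, so s·k^α = (n + g + δ)·k.
Rearranging, k^(1−α) = s / (n + g + δ).
k^0.75 = 0.16 / (0.030 + 0.018 + 0.049) = 0.16 / 0.097 = 1.6495
k* = 1.6495^(1/0.75) ≈ 1.9490
y* = (k*)^α = 1.9490^0.25 ≈ 1.1816

y* = 1.18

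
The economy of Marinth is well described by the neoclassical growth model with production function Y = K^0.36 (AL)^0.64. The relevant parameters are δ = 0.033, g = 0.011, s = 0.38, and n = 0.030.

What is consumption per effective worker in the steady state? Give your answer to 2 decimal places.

At the steady state, Δk = 0, so s·k^α = (n + g + δ)·k.
Dividing both sides by k: k^(1−α) = s / (n + g + δ).
k^0.64 = 0.38 / (0.030 + 0.011 + 0.033) = 0.38 / 0.074 = 5.1351
k* = 5.1351^(1/0.64) ≈ 12.8894
y* = (k*)^α = 12.8894^0.36 ≈ 2.5101
c* = (1 − s)·y* = (1 − 0.38) × 2.5101 ≈ 1.5563

c* = 1.56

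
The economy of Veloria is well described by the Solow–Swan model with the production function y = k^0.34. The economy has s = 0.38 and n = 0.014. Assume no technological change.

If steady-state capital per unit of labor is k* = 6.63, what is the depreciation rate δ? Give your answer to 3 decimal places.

δ ≈ 0.095

In steady state, investment equals break-even investment: s·k^α = (n + δ)·k.
So s / (n + δ) = (k*)^(1−α) = 6.63^0.66 = 3.4850.
Therefore n + δ = s / 3.4850 = 0.38 / 3.4850 = 0.1090, so δ = 0.1090 − 0.014 = 0.0950.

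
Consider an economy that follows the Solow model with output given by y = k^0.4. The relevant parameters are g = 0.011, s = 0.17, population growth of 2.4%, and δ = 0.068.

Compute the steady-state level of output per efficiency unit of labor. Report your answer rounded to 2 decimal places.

In steady state, investment equals break-even investment: s·k^α = (n + g + δ)·k.
Rearranging, k^(1−α) = s / (n + g + δ).
k^0.6 = 0.17 / (0.024 + 0.011 + 0.068) = 0.17 / 0.103 = 1.6505
k* = 1.6505^(1/0.6) ≈ 2.3051
y* = (k*)^α = 2.3051^0.4 ≈ 1.3966

y* = 1.40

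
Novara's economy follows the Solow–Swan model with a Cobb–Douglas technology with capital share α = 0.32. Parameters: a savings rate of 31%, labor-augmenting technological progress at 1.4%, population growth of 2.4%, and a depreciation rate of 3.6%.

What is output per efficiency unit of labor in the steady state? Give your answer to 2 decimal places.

At the steady state, Δk = 0, so s·k^α = (n + g + δ)·k.
Dividing both sides by k: k^(1−α) = s / (n + g + δ).
k^0.68 = 0.31 / (0.024 + 0.014 + 0.036) = 0.31 / 0.074 = 4.1892
k* = 4.1892^(1/0.68) ≈ 8.2205
y* = (k*)^α = 8.2205^0.32 ≈ 1.9623

y* ≈ 1.96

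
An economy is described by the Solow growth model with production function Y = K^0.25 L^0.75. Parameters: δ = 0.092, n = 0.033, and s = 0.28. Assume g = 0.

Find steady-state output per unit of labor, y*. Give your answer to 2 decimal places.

y* ≈ 1.31

Steady state requires s·f(k) = (n + δ)·k, i.e. s·k^α = (n + δ)·k.
Dividing both sides by k: k^(1−α) = s / (n + δ).
k^0.75 = 0.28 / (0.033 + 0.092) = 0.28 / 0.125 = 2.2400
k* = 2.2400^(1/0.75) ≈ 2.9309
y* = (k*)^α = 2.9309^0.25 ≈ 1.3084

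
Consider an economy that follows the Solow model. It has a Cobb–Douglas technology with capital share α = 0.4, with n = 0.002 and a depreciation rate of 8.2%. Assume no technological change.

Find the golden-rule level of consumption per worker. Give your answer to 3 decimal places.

At the golden rule, f'(k) = n + δ, so α·k^(α−1) = n + δ and k_gold = (α/(n + δ))^(1/(1−α)).
k_gold = (0.4/0.084)^(1/0.6) = 4.7619^1.6667 ≈ 13.4790
c_gold = f(k_gold) − (n + δ)·k_gold = 2.8305 − 0.084×13.4790 ≈ 1.6983

c_gold ≈ 1.698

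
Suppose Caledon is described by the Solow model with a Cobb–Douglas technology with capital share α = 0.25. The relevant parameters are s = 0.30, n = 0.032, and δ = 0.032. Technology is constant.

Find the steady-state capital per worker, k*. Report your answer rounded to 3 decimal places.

k* ≈ 7.845

At the steady state, Δk = 0, so s·k^α = (n + δ)·k.
Dividing both sides by k: k^(1−α) = s / (n + δ).
k^0.75 = 0.30 / (0.032 + 0.032) = 0.30 / 0.064 = 4.6875
k* = 4.6875^(1/0.75) ≈ 7.8449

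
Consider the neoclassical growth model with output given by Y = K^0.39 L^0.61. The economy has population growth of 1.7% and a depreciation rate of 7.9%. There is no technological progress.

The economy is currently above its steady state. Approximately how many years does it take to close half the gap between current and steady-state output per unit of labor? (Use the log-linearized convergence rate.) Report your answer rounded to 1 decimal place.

Near the steady state the convergence rate is λ = (1 − α)(n + δ).
λ = (1 − 0.39) × 0.096 = 0.61 × 0.096 = 0.05856
Half-life = ln 2 / λ = 0.6931 / 0.05856 ≈ 11.84 years

t_½ ≈ 11.8 years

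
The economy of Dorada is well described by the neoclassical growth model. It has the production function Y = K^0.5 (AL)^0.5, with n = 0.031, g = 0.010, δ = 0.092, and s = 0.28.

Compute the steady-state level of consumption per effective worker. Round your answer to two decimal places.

c* = 1.52

In steady state, investment equals break-even investment: s·k^α = (n + g + δ)·k.
Rearranging, k^(1−α) = s / (n + g + δ).
k^0.5 = 0.28 / (0.031 + 0.010 + 0.092) = 0.28 / 0.133 = 2.1053
k* = 2.1053^(1/0.5) ≈ 4.4323
y* = (k*)^α = 4.4323^0.5 ≈ 2.1053
c* = (1 − s)·y* = (1 − 0.28) × 2.1053 ≈ 1.5158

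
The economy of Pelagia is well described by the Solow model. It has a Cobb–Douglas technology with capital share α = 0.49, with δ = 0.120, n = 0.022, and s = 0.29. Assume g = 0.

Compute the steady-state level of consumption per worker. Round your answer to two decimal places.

At the steady state, Δk = 0, so s·k^α = (n + δ)·k.
Dividing both sides by k: k^(1−α) = s / (n + δ).
k^0.51 = 0.29 / (0.022 + 0.120) = 0.29 / 0.142 = 2.0423
k* = 2.0423^(1/0.51) ≈ 4.0558
y* = (k*)^α = 4.0558^0.49 ≈ 1.9859
c* = (1 − s)·y* = (1 − 0.29) × 1.9859 ≈ 1.4100

c* ≈ 1.41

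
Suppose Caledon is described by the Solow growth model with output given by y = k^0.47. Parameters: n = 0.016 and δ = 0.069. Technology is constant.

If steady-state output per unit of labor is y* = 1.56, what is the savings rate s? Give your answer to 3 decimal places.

s ≈ 0.140

Steady state requires s·f(k) = (n + δ)·k, i.e. s·k^α = (n + δ)·k.
Since y* = [s/(n + δ)]^(α/(1−α)), we have s/(n + δ) = (y*)^((1−α)/α) = 1.56^1.1277 = 1.6512.
Therefore s = 1.6512 × (n + δ) = 1.6512 × 0.085 = 0.1404.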